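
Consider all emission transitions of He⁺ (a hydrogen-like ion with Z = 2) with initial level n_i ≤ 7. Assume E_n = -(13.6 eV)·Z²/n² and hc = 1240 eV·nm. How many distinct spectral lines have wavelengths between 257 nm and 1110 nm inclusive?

6

Enumerate all n_i → n_f pairs with 1 ≤ n_f < n_i ≤ 7 and compute λ = 1240 / [13.6·4·(1/n_f² − 1/n_i²)].
Lines falling in [257, 1110] nm: 6→3 (273.5 nm), 5→3 (320.5 nm), 4→3 (468.9 nm), 7→4 (541.5 nm), 6→4 (656.5 nm), 5→4 (1013 nm).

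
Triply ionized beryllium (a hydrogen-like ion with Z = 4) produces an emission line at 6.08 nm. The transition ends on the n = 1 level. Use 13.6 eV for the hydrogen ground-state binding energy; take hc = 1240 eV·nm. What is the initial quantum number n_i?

n_i = 4

The photon energy is ΔE = hc/λ = 1240 / 6.08 = 203.9 eV.
With Z = 4, ΔE = 217.6 × (1/n_f² − 1/n_i²), so 1/n_f² − 1/n_i² = 0.9373.
With n_f = 1: 1/n_i² = 1/1 − 0.9373 = 0.06274, so n_i ≈ 3.99.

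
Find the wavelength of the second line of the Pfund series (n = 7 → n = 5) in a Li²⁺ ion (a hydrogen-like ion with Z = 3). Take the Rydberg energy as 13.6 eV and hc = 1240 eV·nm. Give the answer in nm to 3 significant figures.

517 nm

The Pfund series terminates on n_f = 5; the second line has n_i = 5+2 = 7.
ΔE = 122.4 × (1/5² − 1/7²) = 2.398 eV.
λ = 1240 / 2.398 = 517 nm.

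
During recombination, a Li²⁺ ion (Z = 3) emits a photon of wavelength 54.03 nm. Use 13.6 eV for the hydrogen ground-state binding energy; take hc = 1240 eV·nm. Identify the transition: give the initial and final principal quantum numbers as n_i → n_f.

n_i = 4, n_f = 2

The photon energy is ΔE = hc/λ = 1240 / 54.03 = 22.95 eV.
With Z = 3, ΔE = 122.4 × (1/n_f² − 1/n_i²), so 1/n_f² − 1/n_i² = 0.1875.
Trying n_f = 2 gives 1/n_i² = 0.06250, i.e. n_i ≈ 4; this pair matches.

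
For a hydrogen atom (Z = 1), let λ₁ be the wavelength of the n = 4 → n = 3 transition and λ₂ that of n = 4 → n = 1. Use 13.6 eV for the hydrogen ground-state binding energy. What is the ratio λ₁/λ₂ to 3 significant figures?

19.3

λ ∝ 1/ΔE ∝ 1/(1/n_f² − 1/n_i²), and the Z² and hc factors cancel in the ratio.
λ₁/λ₂ = (1/1² − 1/4²)/(1/3² − 1/4²) = 0.9375/0.04861 = 19.3.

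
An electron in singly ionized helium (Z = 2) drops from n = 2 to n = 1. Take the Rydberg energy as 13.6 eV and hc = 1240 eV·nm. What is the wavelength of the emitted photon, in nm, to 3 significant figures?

30.4 nm

For Z = 2 the level energies scale as Z², so the effective Rydberg energy is 13.6 × 4 = 54.40 eV.
ΔE = 54.40 × (1/1² − 1/2²) = 54.40 × 0.7500 = 40.80 eV.
λ = hc/ΔE = 1240 / 40.80 = 30.4 nm.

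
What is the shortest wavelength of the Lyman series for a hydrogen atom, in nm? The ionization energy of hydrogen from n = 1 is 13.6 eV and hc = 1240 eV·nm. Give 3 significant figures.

91.2 nm

The Lyman series has lower level n_f = 1; the series limit corresponds to n_i → ∞.
ΔE_max = 13.6 × 1 / 1² = 13.60 eV.
λ_min = 1240 / 13.60 = 91.2 nm.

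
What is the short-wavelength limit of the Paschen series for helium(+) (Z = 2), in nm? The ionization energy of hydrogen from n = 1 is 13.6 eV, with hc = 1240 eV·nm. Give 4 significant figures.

The Paschen series has lower level n_f = 3; the series limit corresponds to n_i → ∞.
ΔE_max = 13.6 × 4 / 3² = 6.044 eV.
λ_min = 1240 / 6.044 = 205.1 nm.

205.1 nm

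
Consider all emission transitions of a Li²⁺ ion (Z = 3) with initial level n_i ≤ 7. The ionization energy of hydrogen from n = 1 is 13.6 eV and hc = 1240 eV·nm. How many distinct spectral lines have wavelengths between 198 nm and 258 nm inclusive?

Enumerate all n_i → n_f pairs with 1 ≤ n_f < n_i ≤ 7 and compute λ = 1240 / [13.6·9·(1/n_f² − 1/n_i²)].
Lines falling in [198, 258] nm: 4→3 (208.4 nm), 7→4 (240.7 nm).

2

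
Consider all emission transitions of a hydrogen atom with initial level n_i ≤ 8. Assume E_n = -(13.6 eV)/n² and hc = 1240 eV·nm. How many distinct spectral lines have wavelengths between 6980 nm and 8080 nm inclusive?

Enumerate all n_i → n_f pairs with 1 ≤ n_f < n_i ≤ 8 and compute λ = 1240 / [13.6·1·(1/n_f² − 1/n_i²)].
Lines falling in [6980, 8080] nm: 6→5 (7460 nm), 8→6 (7503 nm).

2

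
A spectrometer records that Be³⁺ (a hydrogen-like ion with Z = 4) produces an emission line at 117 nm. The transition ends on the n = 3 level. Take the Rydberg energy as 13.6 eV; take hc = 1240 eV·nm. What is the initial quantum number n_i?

n_i = 4

The photon energy is ΔE = hc/λ = 1240 / 117 = 10.60 eV.
With Z = 4, ΔE = 217.6 × (1/n_f² − 1/n_i²), so 1/n_f² − 1/n_i² = 0.04871.
With n_f = 3: 1/n_i² = 1/9 − 0.04871 = 0.06241, so n_i ≈ 4.00.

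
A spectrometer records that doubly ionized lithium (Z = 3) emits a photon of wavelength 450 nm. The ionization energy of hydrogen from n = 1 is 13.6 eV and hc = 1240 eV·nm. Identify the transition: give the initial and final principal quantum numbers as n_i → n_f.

n_i = 5, n_f = 4

The photon energy is ΔE = hc/λ = 1240 / 450 = 2.756 eV.
With Z = 3, ΔE = 122.4 × (1/n_f² − 1/n_i²), so 1/n_f² − 1/n_i² = 0.02251.
Trying n_f = 4 gives 1/n_i² = 0.03999, i.e. n_i ≈ 5; this pair matches.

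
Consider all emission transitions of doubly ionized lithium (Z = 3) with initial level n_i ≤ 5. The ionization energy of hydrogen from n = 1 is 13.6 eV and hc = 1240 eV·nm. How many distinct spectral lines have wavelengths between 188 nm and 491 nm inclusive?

2

Enumerate all n_i → n_f pairs with 1 ≤ n_f < n_i ≤ 5 and compute λ = 1240 / [13.6·9·(1/n_f² − 1/n_i²)].
Lines falling in [188, 491] nm: 4→3 (208.4 nm), 5→4 (450.3 nm).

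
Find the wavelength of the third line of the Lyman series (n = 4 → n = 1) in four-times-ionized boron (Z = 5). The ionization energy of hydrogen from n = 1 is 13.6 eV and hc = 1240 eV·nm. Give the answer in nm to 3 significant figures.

3.89 nm

The Lyman series terminates on n_f = 1; the third line has n_i = 1+3 = 4.
ΔE = 340.0 × (1/1² − 1/4²) = 318.8 eV.
λ = 1240 / 318.8 = 3.89 nm.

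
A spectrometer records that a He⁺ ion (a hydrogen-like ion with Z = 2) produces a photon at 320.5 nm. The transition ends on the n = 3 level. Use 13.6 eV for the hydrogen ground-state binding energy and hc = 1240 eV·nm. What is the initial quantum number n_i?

n_i = 5

The photon energy is ΔE = hc/λ = 1240 / 320.5 = 3.869 eV.
With Z = 2, ΔE = 54.40 × (1/n_f² − 1/n_i²), so 1/n_f² − 1/n_i² = 0.07112.
With n_f = 3: 1/n_i² = 1/9 − 0.07112 = 0.03999, so n_i ≈ 5.00.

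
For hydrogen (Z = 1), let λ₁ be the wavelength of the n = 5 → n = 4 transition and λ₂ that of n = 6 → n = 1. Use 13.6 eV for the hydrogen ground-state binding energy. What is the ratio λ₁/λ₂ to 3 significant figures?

λ ∝ 1/ΔE ∝ 1/(1/n_f² − 1/n_i²), and the Z² and hc factors cancel in the ratio.
λ₁/λ₂ = (1/1² − 1/6²)/(1/4² − 1/5²) = 0.9722/0.02250 = 43.2.

43.2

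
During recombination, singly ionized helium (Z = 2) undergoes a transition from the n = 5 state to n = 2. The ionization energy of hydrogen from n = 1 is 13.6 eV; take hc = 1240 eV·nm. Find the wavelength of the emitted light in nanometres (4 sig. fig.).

108.5 nm

For Z = 2 the level energies scale as Z², so the effective Rydberg energy is 13.6 × 4 = 54.40 eV.
ΔE = 54.40 × (1/2² − 1/5²) = 54.40 × 0.2100 = 11.42 eV.
λ = hc/ΔE = 1240 / 11.42 = 108.5 nm.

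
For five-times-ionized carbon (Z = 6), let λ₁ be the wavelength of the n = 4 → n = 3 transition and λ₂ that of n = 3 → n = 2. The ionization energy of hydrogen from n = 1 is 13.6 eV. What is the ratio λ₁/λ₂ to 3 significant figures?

2.86

λ ∝ 1/ΔE ∝ 1/(1/n_f² − 1/n_i²), and the Z² and hc factors cancel in the ratio.
λ₁/λ₂ = (1/2² − 1/3²)/(1/3² − 1/4²) = 0.1389/0.04861 = 2.86.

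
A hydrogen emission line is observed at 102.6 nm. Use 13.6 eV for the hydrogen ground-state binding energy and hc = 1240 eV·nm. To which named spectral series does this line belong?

ΔE = 1240/102.6 = 12.09 eV.
This matches 13.6 × (1/1² − 1/3²), so n_f = 1: the Lyman series.

Lyman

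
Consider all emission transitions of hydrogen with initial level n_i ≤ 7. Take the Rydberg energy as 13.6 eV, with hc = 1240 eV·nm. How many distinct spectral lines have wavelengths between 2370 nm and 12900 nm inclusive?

Enumerate all n_i → n_f pairs with 1 ≤ n_f < n_i ≤ 7 and compute λ = 1240 / [13.6·1·(1/n_f² − 1/n_i²)].
Lines falling in [2370, 12900] nm: 6→4 (2626 nm), 5→4 (4052 nm), 7→5 (4654 nm), 6→5 (7460 nm), 7→6 (12370 nm).

5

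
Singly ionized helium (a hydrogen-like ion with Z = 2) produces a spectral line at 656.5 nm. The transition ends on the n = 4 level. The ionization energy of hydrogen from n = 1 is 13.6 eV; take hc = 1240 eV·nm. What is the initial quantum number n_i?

The photon energy is ΔE = hc/λ = 1240 / 656.5 = 1.889 eV.
With Z = 2, ΔE = 54.40 × (1/n_f² − 1/n_i²), so 1/n_f² − 1/n_i² = 0.03472.
With n_f = 4: 1/n_i² = 1/16 − 0.03472 = 0.02778, so n_i ≈ 6.00.

n_i = 6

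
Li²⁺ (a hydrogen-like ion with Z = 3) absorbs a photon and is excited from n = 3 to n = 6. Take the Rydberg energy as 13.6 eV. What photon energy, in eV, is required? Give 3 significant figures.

The Bohr energies scale as Z², so for Z = 3: E_n = −122.4/n² eV.
E_6 = −122.4/36 = −3.400 eV and E_3 = −122.4/9 = −13.60 eV.
The photon energy is |E_6 − E_3| = 10.2 eV.

10.2 eV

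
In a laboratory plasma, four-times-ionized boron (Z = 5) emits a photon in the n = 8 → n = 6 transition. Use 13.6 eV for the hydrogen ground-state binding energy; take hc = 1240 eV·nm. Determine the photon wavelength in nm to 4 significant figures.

300.1 nm

For Z = 5 the level energies scale as Z², so the effective Rydberg energy is 13.6 × 25 = 340.0 eV.
ΔE = 340.0 × (1/6² − 1/8²) = 340.0 × 0.01215 = 4.132 eV.
λ = hc/ΔE = 1240 / 4.132 = 300.1 nm.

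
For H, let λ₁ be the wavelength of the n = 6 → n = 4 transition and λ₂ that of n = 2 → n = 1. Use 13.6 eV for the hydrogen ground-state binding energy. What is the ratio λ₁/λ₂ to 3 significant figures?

21.6

λ ∝ 1/ΔE ∝ 1/(1/n_f² − 1/n_i²), and the Z² and hc factors cancel in the ratio.
λ₁/λ₂ = (1/1² − 1/2²)/(1/4² − 1/6²) = 0.7500/0.03472 = 21.6.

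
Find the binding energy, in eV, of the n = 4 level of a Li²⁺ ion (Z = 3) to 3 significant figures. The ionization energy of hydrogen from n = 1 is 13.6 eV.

E_n = −13.6 Z²/n² = −122.4/n² eV for Z = 3.
E_4 = −122.4/16 = −7.65 eV, so ionization (to E = 0) requires 7.65 eV.

7.65 eV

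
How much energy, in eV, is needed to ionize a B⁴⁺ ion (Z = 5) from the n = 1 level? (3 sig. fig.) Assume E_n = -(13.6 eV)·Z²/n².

E_n = −13.6 Z²/n² = −340.0/n² eV for Z = 5.
E_1 = −340.0/1 = −340 eV, so ionization (to E = 0) requires 340 eV.

340 eV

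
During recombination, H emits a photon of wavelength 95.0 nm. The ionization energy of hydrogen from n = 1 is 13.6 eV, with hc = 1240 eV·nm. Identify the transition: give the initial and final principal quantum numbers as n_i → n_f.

The photon energy is ΔE = hc/λ = 1240 / 95.0 = 13.05 eV.
With Z = 1, ΔE = 13.60 × (1/n_f² − 1/n_i²), so 1/n_f² − 1/n_i² = 0.9598.
Trying n_f = 1 gives 1/n_i² = 0.04025, i.e. n_i ≈ 5; this pair matches.

n_i = 5, n_f = 1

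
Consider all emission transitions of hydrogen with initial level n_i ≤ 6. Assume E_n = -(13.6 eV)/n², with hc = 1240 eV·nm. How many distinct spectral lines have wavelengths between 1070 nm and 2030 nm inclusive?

3

Enumerate all n_i → n_f pairs with 1 ≤ n_f < n_i ≤ 6 and compute λ = 1240 / [13.6·1·(1/n_f² − 1/n_i²)].
Lines falling in [1070, 2030] nm: 6→3 (1094 nm), 5→3 (1282 nm), 4→3 (1876 nm).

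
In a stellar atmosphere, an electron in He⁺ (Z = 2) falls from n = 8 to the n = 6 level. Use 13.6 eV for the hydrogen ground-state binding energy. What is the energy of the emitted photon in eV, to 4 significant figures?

0.6611 eV

The Bohr energies scale as Z², so for Z = 2: E_n = −54.40/n² eV.
E_8 = −54.40/64 = −0.8500 eV and E_6 = −54.40/36 = −1.511 eV.
The photon energy is |E_8 − E_6| = 0.6611 eV.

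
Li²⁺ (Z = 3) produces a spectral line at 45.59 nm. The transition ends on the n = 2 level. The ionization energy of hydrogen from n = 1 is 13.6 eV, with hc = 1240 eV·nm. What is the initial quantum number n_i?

n_i = 6

The photon energy is ΔE = hc/λ = 1240 / 45.59 = 27.20 eV.
With Z = 3, ΔE = 122.4 × (1/n_f² − 1/n_i²), so 1/n_f² − 1/n_i² = 0.2222.
With n_f = 2: 1/n_i² = 1/4 − 0.2222 = 0.02779, so n_i ≈ 6.00.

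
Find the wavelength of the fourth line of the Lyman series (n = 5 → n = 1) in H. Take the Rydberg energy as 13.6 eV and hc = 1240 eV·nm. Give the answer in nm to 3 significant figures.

The Lyman series terminates on n_f = 1; the fourth line has n_i = 1+4 = 5.
ΔE = 13.60 × (1/1² − 1/5²) = 13.06 eV.
λ = 1240 / 13.06 = 95.0 nm.

95.0 nm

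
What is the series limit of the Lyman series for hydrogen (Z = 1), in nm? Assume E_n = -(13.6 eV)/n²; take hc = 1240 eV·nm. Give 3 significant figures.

91.2 nm

The Lyman series has lower level n_f = 1; the series limit corresponds to n_i → ∞.
ΔE_max = 13.6 × 1 / 1² = 13.60 eV.
λ_min = 1240 / 13.60 = 91.2 nm.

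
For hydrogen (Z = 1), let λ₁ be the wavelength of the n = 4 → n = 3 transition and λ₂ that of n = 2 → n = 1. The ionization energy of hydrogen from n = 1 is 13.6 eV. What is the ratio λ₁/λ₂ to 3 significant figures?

15.4

λ ∝ 1/ΔE ∝ 1/(1/n_f² − 1/n_i²), and the Z² and hc factors cancel in the ratio.
λ₁/λ₂ = (1/1² − 1/2²)/(1/3² − 1/4²) = 0.7500/0.04861 = 15.4.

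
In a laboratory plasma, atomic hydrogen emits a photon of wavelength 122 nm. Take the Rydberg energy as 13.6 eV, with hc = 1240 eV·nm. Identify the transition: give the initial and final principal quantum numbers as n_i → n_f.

n_i = 2, n_f = 1

The photon energy is ΔE = hc/λ = 1240 / 122 = 10.16 eV.
With Z = 1, ΔE = 13.60 × (1/n_f² − 1/n_i²), so 1/n_f² − 1/n_i² = 0.7473.
Trying n_f = 1 gives 1/n_i² = 0.2527, i.e. n_i ≈ 2; this pair matches.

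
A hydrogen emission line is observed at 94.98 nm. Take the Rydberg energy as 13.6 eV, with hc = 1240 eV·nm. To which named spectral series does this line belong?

Lyman

ΔE = 1240/94.98 = 13.06 eV.
This matches 13.6 × (1/1² − 1/5²), so n_f = 1: the Lyman series.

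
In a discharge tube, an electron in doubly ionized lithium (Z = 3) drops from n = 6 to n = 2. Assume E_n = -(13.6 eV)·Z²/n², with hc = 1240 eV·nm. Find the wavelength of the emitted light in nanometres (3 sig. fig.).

For Z = 3 the level energies scale as Z², so the effective Rydberg energy is 13.6 × 9 = 122.4 eV.
ΔE = 122.4 × (1/2² − 1/6²) = 122.4 × 0.2222 = 27.20 eV.
λ = hc/ΔE = 1240 / 27.20 = 45.6 nm.

45.6 nm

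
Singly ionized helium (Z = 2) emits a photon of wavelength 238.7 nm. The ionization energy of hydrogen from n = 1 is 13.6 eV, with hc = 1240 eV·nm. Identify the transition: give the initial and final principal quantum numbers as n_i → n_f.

n_i = 8, n_f = 3

The photon energy is ΔE = hc/λ = 1240 / 238.7 = 5.195 eV.
With Z = 2, ΔE = 54.40 × (1/n_f² − 1/n_i²), so 1/n_f² − 1/n_i² = 0.09549.
Trying n_f = 3 gives 1/n_i² = 0.01562, i.e. n_i ≈ 8; this pair matches.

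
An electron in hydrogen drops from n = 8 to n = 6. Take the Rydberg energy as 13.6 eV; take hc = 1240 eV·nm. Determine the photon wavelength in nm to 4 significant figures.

ΔE = 13.60 × (1/6² − 1/8²) = 13.60 × 0.01215 = 0.1653 eV.
λ = hc/ΔE = 1240 / 0.1653 = 7503 nm.

7503 nm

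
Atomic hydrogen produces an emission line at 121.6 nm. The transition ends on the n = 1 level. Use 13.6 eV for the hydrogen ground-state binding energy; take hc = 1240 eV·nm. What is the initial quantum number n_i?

The photon energy is ΔE = hc/λ = 1240 / 121.6 = 10.20 eV.
With Z = 1, ΔE = 13.60 × (1/n_f² − 1/n_i²), so 1/n_f² − 1/n_i² = 0.7498.
With n_f = 1: 1/n_i² = 1/1 − 0.7498 = 0.2502, so n_i ≈ 2.00.

n_i = 2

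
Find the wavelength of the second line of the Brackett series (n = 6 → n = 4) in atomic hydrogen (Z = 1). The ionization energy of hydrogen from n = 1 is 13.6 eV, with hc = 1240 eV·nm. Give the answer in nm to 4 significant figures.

The Brackett series terminates on n_f = 4; the second line has n_i = 4+2 = 6.
ΔE = 13.60 × (1/4² − 1/6²) = 0.4722 eV.
λ = 1240 / 0.4722 = 2626 nm.

2626 nm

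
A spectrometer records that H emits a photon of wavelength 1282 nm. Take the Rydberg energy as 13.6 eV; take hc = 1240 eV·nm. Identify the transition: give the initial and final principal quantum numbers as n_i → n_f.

The photon energy is ΔE = hc/λ = 1240 / 1282 = 0.9672 eV.
With Z = 1, ΔE = 13.60 × (1/n_f² − 1/n_i²), so 1/n_f² − 1/n_i² = 0.07112.
Trying n_f = 3 gives 1/n_i² = 0.03999, i.e. n_i ≈ 5; this pair matches.

n_i = 5, n_f = 3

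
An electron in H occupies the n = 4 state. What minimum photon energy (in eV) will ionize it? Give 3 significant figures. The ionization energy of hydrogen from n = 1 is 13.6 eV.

0.850 eV

E_4 = −13.60/16 = −0.850 eV, so ionization (to E = 0) requires 0.850 eV.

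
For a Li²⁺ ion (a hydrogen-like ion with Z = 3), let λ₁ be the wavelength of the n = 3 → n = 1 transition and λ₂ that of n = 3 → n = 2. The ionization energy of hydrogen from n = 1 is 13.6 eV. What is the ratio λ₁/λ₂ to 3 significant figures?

λ ∝ 1/ΔE ∝ 1/(1/n_f² − 1/n_i²), and the Z² and hc factors cancel in the ratio.
λ₁/λ₂ = (1/2² − 1/3²)/(1/1² − 1/3²) = 0.1389/0.8889 = 0.156.

0.156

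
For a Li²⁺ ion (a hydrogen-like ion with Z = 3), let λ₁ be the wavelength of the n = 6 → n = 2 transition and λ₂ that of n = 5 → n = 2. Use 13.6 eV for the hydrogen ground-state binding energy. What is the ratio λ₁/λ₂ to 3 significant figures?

0.945

λ ∝ 1/ΔE ∝ 1/(1/n_f² − 1/n_i²), and the Z² and hc factors cancel in the ratio.
λ₁/λ₂ = (1/2² − 1/5²)/(1/2² − 1/6²) = 0.2100/0.2222 = 0.945.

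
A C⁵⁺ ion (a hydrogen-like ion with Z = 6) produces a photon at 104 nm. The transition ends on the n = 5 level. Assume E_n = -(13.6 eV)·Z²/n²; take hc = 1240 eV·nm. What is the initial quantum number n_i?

n_i = 8

The photon energy is ΔE = hc/λ = 1240 / 104 = 11.92 eV.
With Z = 6, ΔE = 489.6 × (1/n_f² − 1/n_i²), so 1/n_f² − 1/n_i² = 0.02435.
With n_f = 5: 1/n_i² = 1/25 − 0.02435 = 0.01565, so n_i ≈ 7.99.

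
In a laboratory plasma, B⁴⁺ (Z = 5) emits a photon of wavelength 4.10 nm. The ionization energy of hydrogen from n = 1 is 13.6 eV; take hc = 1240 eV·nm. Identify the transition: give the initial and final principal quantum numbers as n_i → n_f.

The photon energy is ΔE = hc/λ = 1240 / 4.10 = 302.4 eV.
With Z = 5, ΔE = 340.0 × (1/n_f² − 1/n_i²), so 1/n_f² − 1/n_i² = 0.8895.
Trying n_f = 1 gives 1/n_i² = 0.1105, i.e. n_i ≈ 3; this pair matches.

n_i = 3, n_f = 1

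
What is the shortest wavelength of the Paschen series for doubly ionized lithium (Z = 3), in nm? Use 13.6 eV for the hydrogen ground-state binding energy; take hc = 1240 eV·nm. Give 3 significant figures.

The Paschen series has lower level n_f = 3; the series limit corresponds to n_i → ∞.
ΔE_max = 13.6 × 9 / 3² = 13.60 eV.
λ_min = 1240 / 13.60 = 91.2 nm.

91.2 nm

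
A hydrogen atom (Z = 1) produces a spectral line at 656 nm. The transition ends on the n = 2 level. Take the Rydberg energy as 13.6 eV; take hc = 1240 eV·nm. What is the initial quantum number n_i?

n_i = 3

The photon energy is ΔE = hc/λ = 1240 / 656 = 1.890 eV.
With Z = 1, ΔE = 13.60 × (1/n_f² − 1/n_i²), so 1/n_f² − 1/n_i² = 0.1390.
With n_f = 2: 1/n_i² = 1/4 − 0.1390 = 0.1110, so n_i ≈ 3.00.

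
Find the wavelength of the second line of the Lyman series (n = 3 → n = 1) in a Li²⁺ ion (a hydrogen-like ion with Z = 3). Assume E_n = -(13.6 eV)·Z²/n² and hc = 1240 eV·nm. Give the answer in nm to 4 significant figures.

The Lyman series terminates on n_f = 1; the second line has n_i = 1+2 = 3.
ΔE = 122.4 × (1/1² − 1/3²) = 108.8 eV.
λ = 1240 / 108.8 = 11.40 nm.

11.40 nm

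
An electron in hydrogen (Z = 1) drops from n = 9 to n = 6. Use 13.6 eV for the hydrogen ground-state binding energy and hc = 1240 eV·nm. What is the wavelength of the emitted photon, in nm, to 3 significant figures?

ΔE = 13.60 × (1/6² − 1/9²) = 13.60 × 0.01543 = 0.2099 eV.
λ = hc/ΔE = 1240 / 0.2099 = 5910 nm.

5910 nm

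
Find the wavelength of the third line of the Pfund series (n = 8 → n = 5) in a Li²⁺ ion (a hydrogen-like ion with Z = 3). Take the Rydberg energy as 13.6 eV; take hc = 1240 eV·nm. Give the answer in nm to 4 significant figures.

415.6 nm

The Pfund series terminates on n_f = 5; the third line has n_i = 5+3 = 8.
ΔE = 122.4 × (1/5² − 1/8²) = 2.984 eV.
λ = 1240 / 2.984 = 415.6 nm.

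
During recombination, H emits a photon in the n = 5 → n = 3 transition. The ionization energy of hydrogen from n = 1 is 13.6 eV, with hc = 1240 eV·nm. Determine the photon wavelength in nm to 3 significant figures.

ΔE = 13.60 × (1/3² − 1/5²) = 13.60 × 0.07111 = 0.9671 eV.
λ = hc/ΔE = 1240 / 0.9671 = 1280 nm.
This line belongs to the Paschen series.

1280 nm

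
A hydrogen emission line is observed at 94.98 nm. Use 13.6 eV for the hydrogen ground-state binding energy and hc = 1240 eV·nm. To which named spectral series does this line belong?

ΔE = 1240/94.98 = 13.06 eV.
This matches 13.6 × (1/1² − 1/5²), so n_f = 1: the Lyman series.

Lyman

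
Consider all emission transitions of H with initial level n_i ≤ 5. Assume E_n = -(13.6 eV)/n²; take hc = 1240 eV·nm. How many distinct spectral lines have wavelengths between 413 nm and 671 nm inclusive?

Enumerate all n_i → n_f pairs with 1 ≤ n_f < n_i ≤ 5 and compute λ = 1240 / [13.6·1·(1/n_f² − 1/n_i²)].
Lines falling in [413, 671] nm: 5→2 (434.2 nm), 4→2 (486.3 nm), 3→2 (656.5 nm).

3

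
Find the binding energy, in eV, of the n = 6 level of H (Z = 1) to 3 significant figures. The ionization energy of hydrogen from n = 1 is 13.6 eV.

0.378 eV

E_6 = −13.60/36 = −0.378 eV, so ionization (to E = 0) requires 0.378 eV.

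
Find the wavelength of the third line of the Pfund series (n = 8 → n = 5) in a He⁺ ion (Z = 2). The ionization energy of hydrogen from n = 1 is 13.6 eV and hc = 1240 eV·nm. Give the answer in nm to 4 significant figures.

The Pfund series terminates on n_f = 5; the third line has n_i = 5+3 = 8.
ΔE = 54.40 × (1/5² − 1/8²) = 1.326 eV.
λ = 1240 / 1.326 = 935.1 nm.

935.1 nm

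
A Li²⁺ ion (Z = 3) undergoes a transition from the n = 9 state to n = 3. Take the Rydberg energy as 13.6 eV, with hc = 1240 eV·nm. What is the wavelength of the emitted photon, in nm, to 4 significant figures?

For Z = 3 the level energies scale as Z², so the effective Rydberg energy is 13.6 × 9 = 122.4 eV.
ΔE = 122.4 × (1/3² − 1/9²) = 122.4 × 0.09877 = 12.09 eV.
λ = hc/ΔE = 1240 / 12.09 = 102.6 nm.

102.6 nm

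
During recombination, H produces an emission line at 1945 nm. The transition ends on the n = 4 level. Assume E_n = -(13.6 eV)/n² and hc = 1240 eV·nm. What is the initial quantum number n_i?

n_i = 8

The photon energy is ΔE = hc/λ = 1240 / 1945 = 0.6375 eV.
With Z = 1, ΔE = 13.60 × (1/n_f² − 1/n_i²), so 1/n_f² − 1/n_i² = 0.04688.
With n_f = 4: 1/n_i² = 1/16 − 0.04688 = 0.01562, so n_i ≈ 8.00.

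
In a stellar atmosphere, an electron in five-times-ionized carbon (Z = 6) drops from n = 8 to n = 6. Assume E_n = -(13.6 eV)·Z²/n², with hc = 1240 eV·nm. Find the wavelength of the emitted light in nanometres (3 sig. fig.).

For Z = 6 the level energies scale as Z², so the effective Rydberg energy is 13.6 × 36 = 489.6 eV.
ΔE = 489.6 × (1/6² − 1/8²) = 489.6 × 0.01215 = 5.950 eV.
λ = hc/ΔE = 1240 / 5.950 = 208 nm.

208 nm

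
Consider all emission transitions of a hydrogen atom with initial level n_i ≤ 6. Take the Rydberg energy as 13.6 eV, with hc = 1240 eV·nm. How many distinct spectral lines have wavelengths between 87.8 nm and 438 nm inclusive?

7

Enumerate all n_i → n_f pairs with 1 ≤ n_f < n_i ≤ 6 and compute λ = 1240 / [13.6·1·(1/n_f² − 1/n_i²)].
Lines falling in [87.8, 438] nm: 6→1 (93.78 nm), 5→1 (94.98 nm), 4→1 (97.25 nm), 3→1 (102.6 nm), 2→1 (121.6 nm), 6→2 (410.3 nm), 5→2 (434.2 nm).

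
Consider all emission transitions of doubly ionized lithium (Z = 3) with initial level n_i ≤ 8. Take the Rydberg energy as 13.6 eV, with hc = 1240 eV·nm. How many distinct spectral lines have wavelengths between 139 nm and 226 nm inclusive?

Enumerate all n_i → n_f pairs with 1 ≤ n_f < n_i ≤ 8 and compute λ = 1240 / [13.6·9·(1/n_f² − 1/n_i²)].
Lines falling in [139, 226] nm: 5→3 (142.5 nm), 4→3 (208.4 nm), 8→4 (216.1 nm).

3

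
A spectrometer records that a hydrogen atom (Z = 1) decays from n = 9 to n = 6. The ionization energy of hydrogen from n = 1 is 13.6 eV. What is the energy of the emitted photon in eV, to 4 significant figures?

E_9 = −13.60/81 = −0.1679 eV and E_6 = −13.60/36 = −0.3778 eV.
The photon energy is |E_9 − E_6| = 0.2099 eV.

0.2099 eV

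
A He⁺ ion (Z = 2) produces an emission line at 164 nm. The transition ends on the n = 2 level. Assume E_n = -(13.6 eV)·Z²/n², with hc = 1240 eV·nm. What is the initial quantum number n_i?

n_i = 3

The photon energy is ΔE = hc/λ = 1240 / 164 = 7.561 eV.
With Z = 2, ΔE = 54.40 × (1/n_f² − 1/n_i²), so 1/n_f² − 1/n_i² = 0.1390.
With n_f = 2: 1/n_i² = 1/4 − 0.1390 = 0.1110, so n_i ≈ 3.00.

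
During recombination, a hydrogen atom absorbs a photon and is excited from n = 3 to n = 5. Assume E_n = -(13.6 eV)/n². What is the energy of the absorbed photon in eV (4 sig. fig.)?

0.9671 eV

E_5 = −13.60/25 = −0.5440 eV and E_3 = −13.60/9 = −1.511 eV.
The photon energy is |E_5 − E_3| = 0.9671 eV.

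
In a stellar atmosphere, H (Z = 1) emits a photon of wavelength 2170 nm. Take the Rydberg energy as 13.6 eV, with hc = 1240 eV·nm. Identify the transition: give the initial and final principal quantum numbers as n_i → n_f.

n_i = 7, n_f = 4

The photon energy is ΔE = hc/λ = 1240 / 2170 = 0.5714 eV.
With Z = 1, ΔE = 13.60 × (1/n_f² − 1/n_i²), so 1/n_f² − 1/n_i² = 0.04202.
Trying n_f = 4 gives 1/n_i² = 0.02048, i.e. n_i ≈ 7; this pair matches.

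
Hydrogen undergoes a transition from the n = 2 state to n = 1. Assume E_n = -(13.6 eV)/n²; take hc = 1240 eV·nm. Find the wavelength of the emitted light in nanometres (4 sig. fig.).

121.6 nm

ΔE = 13.60 × (1/1² − 1/2²) = 13.60 × 0.7500 = 10.20 eV.
λ = hc/ΔE = 1240 / 10.20 = 121.6 nm.
This line belongs to the Lyman series.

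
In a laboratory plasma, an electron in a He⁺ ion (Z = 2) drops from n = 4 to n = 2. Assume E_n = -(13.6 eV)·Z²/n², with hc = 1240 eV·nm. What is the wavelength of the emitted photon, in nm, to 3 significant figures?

For Z = 2 the level energies scale as Z², so the effective Rydberg energy is 13.6 × 4 = 54.40 eV.
ΔE = 54.40 × (1/2² − 1/4²) = 54.40 × 0.1875 = 10.20 eV.
λ = hc/ΔE = 1240 / 10.20 = 122 nm.

122 nm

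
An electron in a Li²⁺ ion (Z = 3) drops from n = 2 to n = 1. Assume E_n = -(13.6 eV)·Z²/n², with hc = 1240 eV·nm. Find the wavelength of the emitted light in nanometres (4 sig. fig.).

For Z = 3 the level energies scale as Z², so the effective Rydberg energy is 13.6 × 9 = 122.4 eV.
ΔE = 122.4 × (1/1² − 1/2²) = 122.4 × 0.7500 = 91.80 eV.
λ = hc/ΔE = 1240 / 91.80 = 13.51 nm.

13.51 nm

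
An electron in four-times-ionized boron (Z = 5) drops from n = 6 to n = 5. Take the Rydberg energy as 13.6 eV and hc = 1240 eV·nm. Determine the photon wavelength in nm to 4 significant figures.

For Z = 5 the level energies scale as Z², so the effective Rydberg energy is 13.6 × 25 = 340.0 eV.
ΔE = 340.0 × (1/5² − 1/6²) = 340.0 × 0.01222 = 4.156 eV.
λ = hc/ΔE = 1240 / 4.156 = 298.4 nm.

298.4 nm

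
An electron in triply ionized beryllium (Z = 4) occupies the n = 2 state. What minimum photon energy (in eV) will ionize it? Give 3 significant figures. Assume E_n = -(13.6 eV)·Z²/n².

54.4 eV

E_n = −13.6 Z²/n² = −217.6/n² eV for Z = 4.
E_2 = −217.6/4 = −54.4 eV, so ionization (to E = 0) requires 54.4 eV.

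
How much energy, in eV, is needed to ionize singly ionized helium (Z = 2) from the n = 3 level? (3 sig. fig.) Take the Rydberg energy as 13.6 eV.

6.04 eV

E_n = −13.6 Z²/n² = −54.40/n² eV for Z = 2.
E_3 = −54.40/9 = −6.04 eV, so ionization (to E = 0) requires 6.04 eV.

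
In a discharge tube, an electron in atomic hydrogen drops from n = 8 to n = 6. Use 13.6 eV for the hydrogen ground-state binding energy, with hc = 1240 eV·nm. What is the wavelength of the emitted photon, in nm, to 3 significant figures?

ΔE = 13.60 × (1/6² − 1/8²) = 13.60 × 0.01215 = 0.1653 eV.
λ = hc/ΔE = 1240 / 0.1653 = 7500 nm.

7500 nm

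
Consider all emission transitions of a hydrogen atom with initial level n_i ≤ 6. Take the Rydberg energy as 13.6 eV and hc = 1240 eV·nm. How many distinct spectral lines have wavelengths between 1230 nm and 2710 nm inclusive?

Enumerate all n_i → n_f pairs with 1 ≤ n_f < n_i ≤ 6 and compute λ = 1240 / [13.6·1·(1/n_f² − 1/n_i²)].
Lines falling in [1230, 2710] nm: 5→3 (1282 nm), 4→3 (1876 nm), 6→4 (2626 nm).

3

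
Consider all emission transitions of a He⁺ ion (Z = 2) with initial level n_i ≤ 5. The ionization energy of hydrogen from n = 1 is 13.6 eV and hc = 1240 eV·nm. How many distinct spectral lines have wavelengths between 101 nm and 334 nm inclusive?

4

Enumerate all n_i → n_f pairs with 1 ≤ n_f < n_i ≤ 5 and compute λ = 1240 / [13.6·4·(1/n_f² − 1/n_i²)].
Lines falling in [101, 334] nm: 5→2 (108.5 nm), 4→2 (121.6 nm), 3→2 (164.1 nm), 5→3 (320.5 nm).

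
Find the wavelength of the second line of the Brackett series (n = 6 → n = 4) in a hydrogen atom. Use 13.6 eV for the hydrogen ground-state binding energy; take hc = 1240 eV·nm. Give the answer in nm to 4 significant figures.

The Brackett series terminates on n_f = 4; the second line has n_i = 4+2 = 6.
ΔE = 13.60 × (1/4² − 1/6²) = 0.4722 eV.
λ = 1240 / 0.4722 = 2626 nm.

2626 nm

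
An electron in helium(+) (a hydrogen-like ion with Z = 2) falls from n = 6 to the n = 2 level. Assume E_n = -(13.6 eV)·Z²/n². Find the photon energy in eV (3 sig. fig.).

12.1 eV

The Bohr energies scale as Z², so for Z = 2: E_n = −54.40/n² eV.
E_6 = −54.40/36 = −1.511 eV and E_2 = −54.40/4 = −13.60 eV.
The photon energy is |E_6 − E_2| = 12.1 eV.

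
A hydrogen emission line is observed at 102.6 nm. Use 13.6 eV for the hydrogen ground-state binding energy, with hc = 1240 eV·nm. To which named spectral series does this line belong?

ΔE = 1240/102.6 = 12.09 eV.
This matches 13.6 × (1/1² − 1/3²), so n_f = 1: the Lyman series.

Lyman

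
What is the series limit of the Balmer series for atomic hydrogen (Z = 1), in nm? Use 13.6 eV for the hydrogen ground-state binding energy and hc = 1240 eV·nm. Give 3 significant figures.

365 nm

The Balmer series has lower level n_f = 2; the series limit corresponds to n_i → ∞.
ΔE_max = 13.6 × 1 / 2² = 3.400 eV.
λ_min = 1240 / 3.400 = 365 nm.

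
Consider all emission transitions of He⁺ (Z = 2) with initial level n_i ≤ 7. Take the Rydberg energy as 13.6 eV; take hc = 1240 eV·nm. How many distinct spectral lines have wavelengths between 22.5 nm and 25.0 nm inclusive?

4

Enumerate all n_i → n_f pairs with 1 ≤ n_f < n_i ≤ 7 and compute λ = 1240 / [13.6·4·(1/n_f² − 1/n_i²)].
Lines falling in [22.5, 25.0] nm: 7→1 (23.27 nm), 6→1 (23.45 nm), 5→1 (23.74 nm), 4→1 (24.31 nm).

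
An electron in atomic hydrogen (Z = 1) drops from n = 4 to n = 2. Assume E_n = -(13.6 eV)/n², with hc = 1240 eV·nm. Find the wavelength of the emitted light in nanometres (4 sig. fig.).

486.3 nm

ΔE = 13.60 × (1/2² − 1/4²) = 13.60 × 0.1875 = 2.550 eV.
λ = hc/ΔE = 1240 / 2.550 = 486.3 nm.
This line belongs to the Balmer series.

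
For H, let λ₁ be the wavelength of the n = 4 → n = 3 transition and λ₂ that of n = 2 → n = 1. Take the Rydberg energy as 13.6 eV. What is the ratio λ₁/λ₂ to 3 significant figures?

λ ∝ 1/ΔE ∝ 1/(1/n_f² − 1/n_i²), and the Z² and hc factors cancel in the ratio.
λ₁/λ₂ = (1/1² − 1/2²)/(1/3² − 1/4²) = 0.7500/0.04861 = 15.4.

15.4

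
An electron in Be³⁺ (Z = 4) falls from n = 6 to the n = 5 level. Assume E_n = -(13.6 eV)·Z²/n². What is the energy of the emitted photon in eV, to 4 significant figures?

The Bohr energies scale as Z², so for Z = 4: E_n = −217.6/n² eV.
E_6 = −217.6/36 = −6.044 eV and E_5 = −217.6/25 = −8.704 eV.
The photon energy is |E_6 − E_5| = 2.660 eV.

2.660 eV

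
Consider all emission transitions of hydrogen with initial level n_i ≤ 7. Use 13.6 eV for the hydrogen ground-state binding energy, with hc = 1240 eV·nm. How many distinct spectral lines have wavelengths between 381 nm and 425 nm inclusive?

Enumerate all n_i → n_f pairs with 1 ≤ n_f < n_i ≤ 7 and compute λ = 1240 / [13.6·1·(1/n_f² − 1/n_i²)].
Lines falling in [381, 425] nm: 7→2 (397.1 nm), 6→2 (410.3 nm).

2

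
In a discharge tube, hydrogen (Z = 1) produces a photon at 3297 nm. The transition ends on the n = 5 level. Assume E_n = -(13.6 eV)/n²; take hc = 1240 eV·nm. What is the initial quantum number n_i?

The photon energy is ΔE = hc/λ = 1240 / 3297 = 0.3761 eV.
With Z = 1, ΔE = 13.60 × (1/n_f² − 1/n_i²), so 1/n_f² − 1/n_i² = 0.02765.
With n_f = 5: 1/n_i² = 1/25 − 0.02765 = 0.01235, so n_i ≈ 9.00.

n_i = 9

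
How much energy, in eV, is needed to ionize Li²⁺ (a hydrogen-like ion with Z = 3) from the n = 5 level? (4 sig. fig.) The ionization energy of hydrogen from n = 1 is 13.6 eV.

E_n = −13.6 Z²/n² = −122.4/n² eV for Z = 3.
E_5 = −122.4/25 = −4.896 eV, so ionization (to E = 0) requires 4.896 eV.

4.896 eV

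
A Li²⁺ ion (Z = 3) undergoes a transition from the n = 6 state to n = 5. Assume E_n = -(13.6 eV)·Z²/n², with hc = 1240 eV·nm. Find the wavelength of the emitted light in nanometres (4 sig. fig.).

828.9 nm

For Z = 3 the level energies scale as Z², so the effective Rydberg energy is 13.6 × 9 = 122.4 eV.
ΔE = 122.4 × (1/5² − 1/6²) = 122.4 × 0.01222 = 1.496 eV.
λ = hc/ΔE = 1240 / 1.496 = 828.9 nm.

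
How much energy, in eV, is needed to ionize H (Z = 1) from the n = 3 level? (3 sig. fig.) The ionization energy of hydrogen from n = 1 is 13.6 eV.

1.51 eV

E_3 = −13.60/9 = −1.51 eV, so ionization (to E = 0) requires 1.51 eV.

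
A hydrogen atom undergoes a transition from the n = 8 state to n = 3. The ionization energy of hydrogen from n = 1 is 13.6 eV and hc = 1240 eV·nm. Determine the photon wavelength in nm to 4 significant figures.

954.9 nm

ΔE = 13.60 × (1/3² − 1/8²) = 13.60 × 0.09549 = 1.299 eV.
λ = hc/ΔE = 1240 / 1.299 = 954.9 nm.
This line belongs to the Paschen series.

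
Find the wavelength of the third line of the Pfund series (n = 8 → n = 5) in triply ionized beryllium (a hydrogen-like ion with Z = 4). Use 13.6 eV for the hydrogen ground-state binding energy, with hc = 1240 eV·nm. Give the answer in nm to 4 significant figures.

The Pfund series terminates on n_f = 5; the third line has n_i = 5+3 = 8.
ΔE = 217.6 × (1/5² − 1/8²) = 5.304 eV.
λ = 1240 / 5.304 = 233.8 nm.

233.8 nm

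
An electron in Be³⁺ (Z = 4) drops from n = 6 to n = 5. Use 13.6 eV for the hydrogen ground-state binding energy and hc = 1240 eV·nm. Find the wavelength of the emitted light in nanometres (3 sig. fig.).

For Z = 4 the level energies scale as Z², so the effective Rydberg energy is 13.6 × 16 = 217.6 eV.
ΔE = 217.6 × (1/5² − 1/6²) = 217.6 × 0.01222 = 2.660 eV.
λ = hc/ΔE = 1240 / 2.660 = 466 nm.

466 nm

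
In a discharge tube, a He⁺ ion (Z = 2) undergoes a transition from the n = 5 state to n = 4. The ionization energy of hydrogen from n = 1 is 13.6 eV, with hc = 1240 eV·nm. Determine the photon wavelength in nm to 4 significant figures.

1013 nm

For Z = 2 the level energies scale as Z², so the effective Rydberg energy is 13.6 × 4 = 54.40 eV.
ΔE = 54.40 × (1/4² − 1/5²) = 54.40 × 0.02250 = 1.224 eV.
λ = hc/ΔE = 1240 / 1.224 = 1013 nm.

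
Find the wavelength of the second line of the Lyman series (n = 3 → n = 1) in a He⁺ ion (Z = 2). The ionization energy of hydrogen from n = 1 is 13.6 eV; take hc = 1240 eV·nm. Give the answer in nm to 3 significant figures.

The Lyman series terminates on n_f = 1; the second line has n_i = 1+2 = 3.
ΔE = 54.40 × (1/1² − 1/3²) = 48.36 eV.
λ = 1240 / 48.36 = 25.6 nm.

25.6 nm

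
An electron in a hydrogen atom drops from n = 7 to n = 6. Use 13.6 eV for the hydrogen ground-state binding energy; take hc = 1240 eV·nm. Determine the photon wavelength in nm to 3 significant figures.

ΔE = 13.60 × (1/6² − 1/7²) = 13.60 × 0.007370 = 0.1002 eV.
λ = hc/ΔE = 1240 / 0.1002 = 12400 nm.

12400 nm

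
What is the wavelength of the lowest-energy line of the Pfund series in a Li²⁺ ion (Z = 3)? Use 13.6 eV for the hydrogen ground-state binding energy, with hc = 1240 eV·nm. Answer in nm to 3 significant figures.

829 nm

The Pfund series terminates on n_f = 5; the first line has n_i = 5+1 = 6.
ΔE = 122.4 × (1/5² − 1/6²) = 1.496 eV.
λ = 1240 / 1.496 = 829 nm.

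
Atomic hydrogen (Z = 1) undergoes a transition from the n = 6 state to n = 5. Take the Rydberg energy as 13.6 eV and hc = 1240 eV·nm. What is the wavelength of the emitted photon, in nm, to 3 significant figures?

ΔE = 13.60 × (1/5² − 1/6²) = 13.60 × 0.01222 = 0.1662 eV.
λ = hc/ΔE = 1240 / 0.1662 = 7460 nm.

7460 nm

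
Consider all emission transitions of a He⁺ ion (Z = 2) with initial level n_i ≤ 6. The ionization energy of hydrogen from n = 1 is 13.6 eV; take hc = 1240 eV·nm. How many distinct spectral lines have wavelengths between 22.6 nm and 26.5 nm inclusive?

Enumerate all n_i → n_f pairs with 1 ≤ n_f < n_i ≤ 6 and compute λ = 1240 / [13.6·4·(1/n_f² − 1/n_i²)].
Lines falling in [22.6, 26.5] nm: 6→1 (23.45 nm), 5→1 (23.74 nm), 4→1 (24.31 nm), 3→1 (25.64 nm).

4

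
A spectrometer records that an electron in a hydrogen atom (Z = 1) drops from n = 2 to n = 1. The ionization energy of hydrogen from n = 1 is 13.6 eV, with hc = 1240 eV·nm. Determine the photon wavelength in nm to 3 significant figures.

ΔE = 13.60 × (1/1² − 1/2²) = 13.60 × 0.7500 = 10.20 eV.
λ = hc/ΔE = 1240 / 10.20 = 122 nm.

122 nm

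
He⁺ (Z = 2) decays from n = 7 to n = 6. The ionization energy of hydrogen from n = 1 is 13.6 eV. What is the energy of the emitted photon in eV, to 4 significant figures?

The Bohr energies scale as Z², so for Z = 2: E_n = −54.40/n² eV.
E_7 = −54.40/49 = −1.110 eV and E_6 = −54.40/36 = −1.511 eV.
The photon energy is |E_7 − E_6| = 0.4009 eV.

0.4009 eV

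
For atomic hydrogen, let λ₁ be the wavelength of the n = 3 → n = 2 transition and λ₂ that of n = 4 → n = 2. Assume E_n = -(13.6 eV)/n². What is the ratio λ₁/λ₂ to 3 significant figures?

1.35

λ ∝ 1/ΔE ∝ 1/(1/n_f² − 1/n_i²), and the Z² and hc factors cancel in the ratio.
λ₁/λ₂ = (1/2² − 1/4²)/(1/2² − 1/3²) = 0.1875/0.1389 = 1.35.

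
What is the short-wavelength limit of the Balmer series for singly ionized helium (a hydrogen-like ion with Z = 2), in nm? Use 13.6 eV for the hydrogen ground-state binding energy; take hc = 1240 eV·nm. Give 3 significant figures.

91.2 nm

The Balmer series has lower level n_f = 2; the series limit corresponds to n_i → ∞.
ΔE_max = 13.6 × 4 / 2² = 13.60 eV.
λ_min = 1240 / 13.60 = 91.2 nm.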